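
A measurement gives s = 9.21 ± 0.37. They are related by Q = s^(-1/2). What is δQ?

0.00662

Since Q is a product/quotient, work with relative uncertainties:
  (−½·δs/s)² = (-0.5×0.0402)² = 0.000403
δQ/Q = √(0.000403) = 0.0201
Q = 0.330, so δQ = 0.0201 × 0.330 = 0.00662.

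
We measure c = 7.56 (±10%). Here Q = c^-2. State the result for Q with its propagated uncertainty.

Relative error in a monomial: (δQ/Q)² = Σ (nᵢ · δxᵢ/xᵢ)².
  (-2·δc/c)² = (-2×0.100)² = 0.0400
δQ/Q = √(0.0400) = 0.200
Q = 0.0175, so δQ = 0.200 × 0.0175 = 0.00350.

0.0175 ± 0.00350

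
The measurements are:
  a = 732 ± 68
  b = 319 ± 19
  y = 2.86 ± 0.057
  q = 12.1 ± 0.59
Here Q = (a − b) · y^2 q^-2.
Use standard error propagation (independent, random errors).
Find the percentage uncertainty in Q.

Let u = a − b = 413. δu = √(δa² + δb²) = √(4620 + 361) = 70.6, so δu/u = 0.171.
Q is then a monomial in u, y, q:
δQ/Q = √((δu/u)² + (2·δy/y)² + (-2·δq/q)²) = √(0.0292 + 0.00159 + 0.00951) = 0.201

20.1%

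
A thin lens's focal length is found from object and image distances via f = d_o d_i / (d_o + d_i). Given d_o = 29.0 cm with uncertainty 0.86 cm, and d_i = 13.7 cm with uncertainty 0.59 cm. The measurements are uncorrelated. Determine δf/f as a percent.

3.08%

∂f/∂d_o = (d_i/(d_o+d_i))² = 0.103;  ∂f/∂d_i = (d_o/(d_o+d_i))² = 0.461
δf = √((∂f/∂d_o · δd_o)² + (∂f/∂d_i · δd_i)²) = √(0.00784 + 0.0741) = 0.286 cm
f = 9.30 cm, so δf/f = 0.286/9.30 = 0.0308.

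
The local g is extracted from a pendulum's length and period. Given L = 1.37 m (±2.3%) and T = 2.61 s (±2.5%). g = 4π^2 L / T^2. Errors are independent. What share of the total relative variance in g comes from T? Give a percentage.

(δg/g)² = (1·δL/L)² + (-2·δT/T)²
  L term: (1×0.0230)² = 0.000529
  T term: (-2×0.0250)² = 0.00250
Total = 0.00303. Share from T = 0.00250/0.00303 = 0.825.

82.5%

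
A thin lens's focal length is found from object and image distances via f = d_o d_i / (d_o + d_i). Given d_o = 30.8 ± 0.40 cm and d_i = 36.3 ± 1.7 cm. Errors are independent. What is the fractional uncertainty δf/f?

0.0226

∂f/∂d_o = (d_i/(d_o+d_i))² = 0.293;  ∂f/∂d_i = (d_o/(d_o+d_i))² = 0.211
δf = √((∂f/∂d_o · δd_o)² + (∂f/∂d_i · δd_i)²) = √(0.0137 + 0.128) = 0.377 cm
f = 16.7 cm, so δf/f = 0.377/16.7 = 0.0226.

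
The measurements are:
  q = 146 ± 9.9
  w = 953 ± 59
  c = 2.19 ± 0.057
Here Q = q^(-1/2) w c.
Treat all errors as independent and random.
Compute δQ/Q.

Each factor contributes (exponent × relative error)² to (δQ/Q)²:
  (−½·δq/q)² = (-0.5×0.0678)² = 0.00115;  (1·δw/w)² = (1×0.0619)² = 0.00383;  (1·δc/c)² = (1×0.0260)² = 0.000677
δQ/Q = √(0.00566) = 0.0752

0.0752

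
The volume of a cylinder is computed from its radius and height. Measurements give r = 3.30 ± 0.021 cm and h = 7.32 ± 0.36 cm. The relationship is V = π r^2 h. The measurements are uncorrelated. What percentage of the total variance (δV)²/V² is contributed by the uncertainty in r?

(δV/V)² = (2·δr/r)² + (1·δh/h)²
  r term: (2×0.00636)² = 0.000162
  h term: (1×0.0492)² = 0.00242
Total = 0.00258. Share from r = 0.000162/0.00258 = 0.0628.

6.28%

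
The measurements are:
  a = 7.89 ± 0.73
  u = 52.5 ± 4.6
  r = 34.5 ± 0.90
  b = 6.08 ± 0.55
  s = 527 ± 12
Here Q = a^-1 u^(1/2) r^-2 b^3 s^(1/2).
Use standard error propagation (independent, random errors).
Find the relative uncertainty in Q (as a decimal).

Since Q is a product/quotient, work with relative uncertainties:
  (-1·δa/a)² = (-1×0.0925)² = 0.00856;  (½·δu/u)² = (0.5×0.0876)² = 0.00192;  (-2·δr/r)² = (-2×0.0261)² = 0.00272;  (3·δb/b)² = (3×0.0905)² = 0.0736;  (½·δs/s)² = (0.5×0.0228)² = 0.000130
δQ/Q = √(0.0870) = 0.295

0.295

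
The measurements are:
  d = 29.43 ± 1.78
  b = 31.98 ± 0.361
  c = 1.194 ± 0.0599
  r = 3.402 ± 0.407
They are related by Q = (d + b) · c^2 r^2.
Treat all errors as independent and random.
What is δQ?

Let u = d + b = 61.41. δu = √(δd² + δb²) = √(3.17 + 0.130) = 1.82, so δu/u = 0.0296.
Q is then a monomial in u, c, r:
δQ/Q = √((δu/u)² + (2·δc/c)² + (2·δr/r)²) = √(0.000875 + 0.0101 + 0.0573) = 0.261
Q = 1013, so δQ = 0.261 × 1013 = 265.

265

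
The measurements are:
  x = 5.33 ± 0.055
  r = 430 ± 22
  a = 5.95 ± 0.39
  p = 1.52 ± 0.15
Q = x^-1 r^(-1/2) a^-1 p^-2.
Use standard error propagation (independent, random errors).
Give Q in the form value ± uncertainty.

Each factor contributes (exponent × relative error)² to (δQ/Q)²:
  (-1·δx/x)² = (-1×0.0103)² = 0.000106;  (−½·δr/r)² = (-0.5×0.0512)² = 0.000654;  (-1·δa/a)² = (-1×0.0655)² = 0.00430;  (-2·δp/p)² = (-2×0.0987)² = 0.0390
δQ/Q = √(0.0440) = 0.210
Q = 0.000658, so δQ = 0.210 × 0.000658 = 0.000138.

0.000658 ± 0.000138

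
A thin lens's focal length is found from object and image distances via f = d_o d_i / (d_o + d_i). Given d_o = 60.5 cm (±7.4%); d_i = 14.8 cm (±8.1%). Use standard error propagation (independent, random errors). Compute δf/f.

∂f/∂d_o = (d_i/(d_o+d_i))² = 0.0386;  ∂f/∂d_i = (d_o/(d_o+d_i))² = 0.646
δf = √((∂f/∂d_o · δd_o)² + (∂f/∂d_i · δd_i)²) = √(0.0299 + 0.599) = 0.793 cm
f = 11.9 cm, so δf/f = 0.793/11.9 = 0.0667.

0.0667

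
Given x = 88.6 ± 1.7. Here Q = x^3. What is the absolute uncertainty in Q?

Q ∝ x^3, so δQ/Q = |3| · δx/x = 3 × 0.0192 = 0.0576.
Q = 6.96e+05, so δQ = 0.0576 × 6.96e+05 = 40000.

40000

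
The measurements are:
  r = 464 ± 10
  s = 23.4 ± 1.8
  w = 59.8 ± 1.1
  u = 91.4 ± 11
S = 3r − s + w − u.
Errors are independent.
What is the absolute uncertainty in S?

32.0

For a sum/difference, combine absolute errors in quadrature:
  (3·δr)² = 900;  (δs)² = 3.24;  (δw)² = 1.21;  (δu)² = 121
δS = √(1030) = 32.0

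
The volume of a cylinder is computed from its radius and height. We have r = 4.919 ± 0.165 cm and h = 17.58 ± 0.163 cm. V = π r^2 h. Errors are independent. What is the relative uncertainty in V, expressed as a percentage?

6.77%

Since V is a product/quotient, work with relative uncertainties:
  (2·δr/r)² = (2×0.0335)² = 0.00450;  (1·δh/h)² = (1×0.00927)² = 8.6e-05
δV/V = √(0.00459) = 0.0677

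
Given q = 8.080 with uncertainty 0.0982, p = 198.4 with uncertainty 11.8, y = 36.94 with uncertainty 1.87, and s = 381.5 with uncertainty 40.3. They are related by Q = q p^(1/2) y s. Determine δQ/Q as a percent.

Each factor contributes (exponent × relative error)² to (δQ/Q)²:
  (1·δq/q)² = (1×0.0122)² = 0.000148;  (½·δp/p)² = (0.5×0.0595)² = 0.000884;  (1·δy/y)² = (1×0.0506)² = 0.00256;  (1·δs/s)² = (1×0.106)² = 0.0112
δQ/Q = √(0.0148) = 0.121

12.1%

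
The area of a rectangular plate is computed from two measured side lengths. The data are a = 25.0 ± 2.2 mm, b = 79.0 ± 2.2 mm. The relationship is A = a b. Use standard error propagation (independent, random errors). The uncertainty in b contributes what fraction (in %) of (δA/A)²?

9.10%

(δA/A)² = (1·δa/a)² + (1·δb/b)²
  a term: (1×0.0880)² = 0.00774
  b term: (1×0.0278)² = 0.000776
Total = 0.00852. Share from b = 0.000776/0.00852 = 0.0910.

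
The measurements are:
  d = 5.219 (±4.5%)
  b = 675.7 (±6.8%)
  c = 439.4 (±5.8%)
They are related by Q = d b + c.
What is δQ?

Let p = d·b = 3526. δp/p = √((1·δd/d)² + (1·δb/b)²) = √(0.00202 + 0.00462) = 0.0815, so δp = 288.
Q = p + c: δQ = √(δp² + δc²) = √(82700 + 649) = 289

289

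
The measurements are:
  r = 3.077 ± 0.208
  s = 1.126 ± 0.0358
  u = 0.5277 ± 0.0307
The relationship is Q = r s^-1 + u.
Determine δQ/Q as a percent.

6.33%

Let p = r·s^-1 = 2.733. δp/p = √((1·δr/r)² + (-1·δs/s)²) = √(0.00457 + 0.00101) = 0.0747, so δp = 0.204.
Q = p + u: δQ = √(δp² + δu²) = √(0.0417 + 0.000942) = 0.206
Q = 3.260, so δQ/Q = 0.206/3.260 = 0.0633.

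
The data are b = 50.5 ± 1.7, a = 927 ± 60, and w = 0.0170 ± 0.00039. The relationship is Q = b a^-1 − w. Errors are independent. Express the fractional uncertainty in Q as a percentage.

Let p = b·a^-1 = 0.0545. δp/p = √((1·δb/b)² + (-1·δa/a)²) = √(0.00113 + 0.00419) = 0.0730, so δp = 0.00397.
Q = p − w: δQ = √(δp² + δw²) = √(1.58e-05 + 1.52e-07) = 0.00399
Q = 0.0375, so δQ/Q = 0.00399/0.0375 = 0.107.

10.7%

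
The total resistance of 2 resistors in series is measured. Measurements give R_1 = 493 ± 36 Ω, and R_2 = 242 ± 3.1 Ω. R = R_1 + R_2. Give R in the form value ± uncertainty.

735 ± 36.1 Ω

Absolute uncertainties add in quadrature for a linear combination:
  (δR_1)² = 1300;  (δR_2)² = 9.61
δR = √(1310) = 36.1 Ω
R = 735 Ω.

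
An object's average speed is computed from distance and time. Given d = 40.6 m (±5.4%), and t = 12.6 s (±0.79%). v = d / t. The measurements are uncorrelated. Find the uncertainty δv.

Relative error in a monomial: (δv/v)² = Σ (nᵢ · δxᵢ/xᵢ)².
  (1·δd/d)² = (1×0.0540)² = 0.00292;  (-1·δt/t)² = (-1×0.00790)² = 6.24e-05
δv/v = √(0.00298) = 0.0546
v = 3.22 m/s, so δv = 0.0546 × 3.22 = 0.176 m/s.

0.176 m/s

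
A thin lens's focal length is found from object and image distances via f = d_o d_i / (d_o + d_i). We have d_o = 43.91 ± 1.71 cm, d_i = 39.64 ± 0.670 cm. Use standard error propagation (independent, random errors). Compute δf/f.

0.0205

∂f/∂d_o = (d_i/(d_o+d_i))² = 0.225;  ∂f/∂d_i = (d_o/(d_o+d_i))² = 0.276
δf = √((∂f/∂d_o · δd_o)² + (∂f/∂d_i · δd_i)²) = √(0.148 + 0.0342) = 0.427 cm
f = 20.83 cm, so δf/f = 0.427/20.83 = 0.0205.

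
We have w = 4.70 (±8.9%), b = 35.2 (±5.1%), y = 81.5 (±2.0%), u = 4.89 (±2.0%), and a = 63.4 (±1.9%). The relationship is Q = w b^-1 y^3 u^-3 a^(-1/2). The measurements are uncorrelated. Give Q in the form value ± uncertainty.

Since Q is a product/quotient, work with relative uncertainties:
  (1·δw/w)² = (1×0.0890)² = 0.00792;  (-1·δb/b)² = (-1×0.0510)² = 0.00260;  (3·δy/y)² = (3×0.0200)² = 0.00360;  (-3·δu/u)² = (-3×0.0200)² = 0.00360;  (−½·δa/a)² = (-0.5×0.0190)² = 9.02e-05
δQ/Q = √(0.0178) = 0.133
Q = 77.6, so δQ = 0.133 × 77.6 = 10.4.

77.6 ± 10.4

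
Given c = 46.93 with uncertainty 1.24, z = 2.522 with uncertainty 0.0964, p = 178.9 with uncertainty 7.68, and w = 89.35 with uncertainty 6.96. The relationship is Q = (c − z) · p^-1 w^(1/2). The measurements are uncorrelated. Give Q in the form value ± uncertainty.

Let u = c − z = 44.41. δu = √(δc² + δz²) = √(1.54 + 0.00929) = 1.24, so δu/u = 0.0280.
Q is then a monomial in u, p, w:
δQ/Q = √((δu/u)² + (-1·δp/p)² + (½·δw/w)²) = √(0.000784 + 0.00184 + 0.00152) = 0.0644
Q = 2.346, so δQ = 0.0644 × 2.346 = 0.151.

2.346 ± 0.151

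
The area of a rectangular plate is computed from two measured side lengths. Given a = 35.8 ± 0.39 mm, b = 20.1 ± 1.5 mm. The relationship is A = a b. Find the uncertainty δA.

Each factor contributes (exponent × relative error)² to (δA/A)²:
  (1·δa/a)² = (1×0.0109)² = 0.000119;  (1·δb/b)² = (1×0.0746)² = 0.00557
δA/A = √(0.00569) = 0.0754
A = 720 mm^2, so δA = 0.0754 × 720 = 54.3 mm^2.

54.3 mm^2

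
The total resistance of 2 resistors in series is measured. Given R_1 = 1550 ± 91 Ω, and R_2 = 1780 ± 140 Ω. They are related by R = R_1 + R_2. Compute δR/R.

Sums and differences: (δR)² = Σ (cᵢ δxᵢ)².
  (δR_1)² = 8280;  (δR_2)² = 19600
δR = √(27900) = 167 Ω
R = 3330 Ω, so δR/R = 167/3330 = 0.0501.

0.0501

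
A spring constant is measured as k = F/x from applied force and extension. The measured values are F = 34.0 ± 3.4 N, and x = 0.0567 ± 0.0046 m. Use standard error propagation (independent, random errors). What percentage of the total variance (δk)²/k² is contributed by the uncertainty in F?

(δk/k)² = (1·δF/F)² + (-1·δx/x)²
  F term: (1×0.100)² = 0.0100
  x term: (-1×0.0811)² = 0.00658
Total = 0.0166. Share from F = 0.0100/0.0166 = 0.603.

60.3%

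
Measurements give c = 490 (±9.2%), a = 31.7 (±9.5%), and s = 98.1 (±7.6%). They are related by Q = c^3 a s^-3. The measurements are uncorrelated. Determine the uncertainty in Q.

1460

Relative error in a monomial: (δQ/Q)² = Σ (nᵢ · δxᵢ/xᵢ)².
  (3·δc/c)² = (3×0.0920)² = 0.0762;  (1·δa/a)² = (1×0.0950)² = 0.00903;  (-3·δs/s)² = (-3×0.0760)² = 0.0520
δQ/Q = √(0.137) = 0.370
Q = 3950, so δQ = 0.370 × 3950 = 1460.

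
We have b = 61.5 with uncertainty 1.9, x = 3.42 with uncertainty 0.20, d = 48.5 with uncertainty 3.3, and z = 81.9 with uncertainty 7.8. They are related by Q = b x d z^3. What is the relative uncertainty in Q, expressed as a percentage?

Products/powers → add relative errors in quadrature, weighted by exponent:
  (1·δb/b)² = (1×0.0309)² = 0.000954;  (1·δx/x)² = (1×0.0585)² = 0.00342;  (1·δd/d)² = (1×0.0680)² = 0.00463;  (3·δz/z)² = (3×0.0952)² = 0.0816
δQ/Q = √(0.0906) = 0.301

30.1%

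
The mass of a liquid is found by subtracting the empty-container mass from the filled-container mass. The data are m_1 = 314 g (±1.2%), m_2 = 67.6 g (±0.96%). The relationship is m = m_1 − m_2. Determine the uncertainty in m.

3.82 g

Sums and differences: (δm)² = Σ (cᵢ δxᵢ)².
  (δm_1)² = 14.2;  (δm_2)² = 0.421
δm = √(14.6) = 3.82 g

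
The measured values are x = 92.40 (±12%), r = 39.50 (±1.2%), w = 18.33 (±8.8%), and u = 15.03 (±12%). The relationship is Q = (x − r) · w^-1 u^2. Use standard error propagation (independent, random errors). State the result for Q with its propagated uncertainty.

651.9 ± 216

Let h = x − r = 52.90. δh = √(δx² + δr²) = √(123 + 0.225) = 11.1, so δh/h = 0.210.
Q is then a monomial in h, w, u:
δQ/Q = √((δh/h)² + (-1·δw/w)² + (2·δu/u)²) = √(0.0440 + 0.00774 + 0.0576) = 0.331
Q = 651.9, so δQ = 0.331 × 651.9 = 216.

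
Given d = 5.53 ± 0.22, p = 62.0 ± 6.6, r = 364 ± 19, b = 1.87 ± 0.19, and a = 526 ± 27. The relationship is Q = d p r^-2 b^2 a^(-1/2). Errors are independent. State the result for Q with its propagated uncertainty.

Relative error in a monomial: (δQ/Q)² = Σ (nᵢ · δxᵢ/xᵢ)².
  (1·δd/d)² = (1×0.0398)² = 0.00158;  (1·δp/p)² = (1×0.106)² = 0.0113;  (-2·δr/r)² = (-2×0.0522)² = 0.0109;  (2·δb/b)² = (2×0.102)² = 0.0413;  (−½·δa/a)² = (-0.5×0.0513)² = 0.000659
δQ/Q = √(0.0658) = 0.256
Q = 0.000395, so δQ = 0.256 × 0.000395 = 0.000101.

0.000395 ± 0.000101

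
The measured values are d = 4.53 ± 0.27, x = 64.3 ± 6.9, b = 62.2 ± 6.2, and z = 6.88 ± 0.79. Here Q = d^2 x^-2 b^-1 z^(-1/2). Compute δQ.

Q is a product of powers, so relative uncertainties combine in quadrature:
  (2·δd/d)² = (2×0.0596)² = 0.0142;  (-2·δx/x)² = (-2×0.107)² = 0.0461;  (-1·δb/b)² = (-1×0.0997)² = 0.00994;  (−½·δz/z)² = (-0.5×0.115)² = 0.00330
δQ/Q = √(0.0735) = 0.271
Q = 3.04e-05, so δQ = 0.271 × 3.04e-05 = 8.25e-06.

8.25e-06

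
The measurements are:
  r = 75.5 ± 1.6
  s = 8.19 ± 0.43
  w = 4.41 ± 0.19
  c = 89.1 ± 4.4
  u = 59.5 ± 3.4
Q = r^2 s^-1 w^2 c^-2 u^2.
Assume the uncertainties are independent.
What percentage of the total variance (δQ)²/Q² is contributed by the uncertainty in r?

5.16%

(δQ/Q)² = (2·δr/r)² + (-1·δs/s)² + (2·δw/w)² + (-2·δc/c)² + (2·δu/u)²
  r term: (2×0.0212)² = 0.00180
  s term: (-1×0.0525)² = 0.00276
  w term: (2×0.0431)² = 0.00742
  c term: (-2×0.0494)² = 0.00975
  u term: (2×0.0571)² = 0.0131
Total = 0.0348. Share from r = 0.00180/0.0348 = 0.0516.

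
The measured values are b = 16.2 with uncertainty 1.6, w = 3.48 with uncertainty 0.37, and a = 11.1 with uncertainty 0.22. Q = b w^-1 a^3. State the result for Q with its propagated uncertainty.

6370 ± 998

Relative error in a monomial: (δQ/Q)² = Σ (nᵢ · δxᵢ/xᵢ)².
  (1·δb/b)² = (1×0.0988)² = 0.00975;  (-1·δw/w)² = (-1×0.106)² = 0.0113;  (3·δa/a)² = (3×0.0198)² = 0.00354
δQ/Q = √(0.0246) = 0.157
Q = 6370, so δQ = 0.157 × 6370 = 998.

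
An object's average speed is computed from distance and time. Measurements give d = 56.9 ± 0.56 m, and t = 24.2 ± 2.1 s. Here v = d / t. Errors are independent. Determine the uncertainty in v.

0.205 m/s

Since v is a product/quotient, work with relative uncertainties:
  (1·δd/d)² = (1×0.00984)² = 9.69e-05;  (-1·δt/t)² = (-1×0.0868)² = 0.00753
δv/v = √(0.00763) = 0.0873
v = 2.35 m/s, so δv = 0.0873 × 2.35 = 0.205 m/s.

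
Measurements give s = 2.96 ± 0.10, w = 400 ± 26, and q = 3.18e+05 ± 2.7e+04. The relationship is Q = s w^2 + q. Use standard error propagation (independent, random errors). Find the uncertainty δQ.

Let p = s·w^2 = 4.74e+05. δp/p = √((1·δs/s)² + (2·δw/w)²) = √(0.00114 + 0.0169) = 0.134, so δp = 63600.
Q = p + q: δQ = √(δp² + δq²) = √(4.05e+09 + 7.29e+08) = 69100

69100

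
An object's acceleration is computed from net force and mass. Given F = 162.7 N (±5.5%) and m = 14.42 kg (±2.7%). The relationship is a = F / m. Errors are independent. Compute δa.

0.691 m/s^2

Each factor contributes (exponent × relative error)² to (δa/a)²:
  (1·δF/F)² = (1×0.0550)² = 0.00302;  (-1·δm/m)² = (-1×0.0270)² = 0.000729
δa/a = √(0.00375) = 0.0613
a = 11.28 m/s^2, so δa = 0.0613 × 11.28 = 0.691 m/s^2.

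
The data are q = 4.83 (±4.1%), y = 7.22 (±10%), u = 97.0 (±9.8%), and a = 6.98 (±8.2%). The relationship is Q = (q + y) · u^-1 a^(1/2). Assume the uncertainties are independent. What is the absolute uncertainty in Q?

0.0404

Let w = q + y = 12.1. δw = √(δq² + δy²) = √(0.0392 + 0.521) = 0.749, so δw/w = 0.0621.
Q is then a monomial in w, u, a:
δQ/Q = √((δw/w)² + (-1·δu/u)² + (½·δa/a)²) = √(0.00386 + 0.00960 + 0.00168) = 0.123
Q = 0.328, so δQ = 0.123 × 0.328 = 0.0404.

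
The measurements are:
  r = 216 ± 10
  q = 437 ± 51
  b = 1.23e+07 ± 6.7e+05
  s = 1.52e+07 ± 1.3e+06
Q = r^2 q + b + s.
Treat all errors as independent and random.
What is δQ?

Let p = r^2·q = 2.04e+07. δp/p = √((2·δr/r)² + (1·δq/q)²) = √(0.00857 + 0.0136) = 0.149, so δp = 3.04e+06.
Q = p + b + s: δQ = √(δp² + δb² + δs²) = √(9.23e+12 + 4.49e+11 + 1.69e+12) = 3.37e+06

3.37e+06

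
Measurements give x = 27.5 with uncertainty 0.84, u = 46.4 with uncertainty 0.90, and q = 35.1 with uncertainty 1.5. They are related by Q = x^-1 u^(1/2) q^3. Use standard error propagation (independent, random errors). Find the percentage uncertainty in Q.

Q is a product of powers, so relative uncertainties combine in quadrature:
  (-1·δx/x)² = (-1×0.0305)² = 0.000933;  (½·δu/u)² = (0.5×0.0194)² = 9.41e-05;  (3·δq/q)² = (3×0.0427)² = 0.0164
δQ/Q = √(0.0175) = 0.132

13.2%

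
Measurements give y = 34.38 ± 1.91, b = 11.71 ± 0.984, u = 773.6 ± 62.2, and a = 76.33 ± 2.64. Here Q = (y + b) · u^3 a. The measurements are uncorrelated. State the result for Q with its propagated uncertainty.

(1.629 ± 0.404) × 10^12

Let w = y + b = 46.09. δw = √(δy² + δb²) = √(3.65 + 0.968) = 2.15, so δw/w = 0.0466.
Q is then a monomial in w, u, a:
δQ/Q = √((δw/w)² + (3·δu/u)² + (1·δa/a)²) = √(0.00217 + 0.0582 + 0.00120) = 0.248
Q = 1.629e+12, so δQ = 0.248 × 1.629e+12 = 4.04e+11.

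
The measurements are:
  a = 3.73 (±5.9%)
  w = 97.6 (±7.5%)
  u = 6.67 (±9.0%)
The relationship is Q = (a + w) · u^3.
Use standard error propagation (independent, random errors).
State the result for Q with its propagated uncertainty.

30100 ± 8400

Let h = a + w = 101. δh = √(δa² + δw²) = √(0.0484 + 53.6) = 7.32, so δh/h = 0.0723.
Q is then a monomial in h, u:
δQ/Q = √((δh/h)² + (3·δu/u)²) = √(0.00522 + 0.0729) = 0.280
Q = 30100, so δQ = 0.280 × 30100 = 8400.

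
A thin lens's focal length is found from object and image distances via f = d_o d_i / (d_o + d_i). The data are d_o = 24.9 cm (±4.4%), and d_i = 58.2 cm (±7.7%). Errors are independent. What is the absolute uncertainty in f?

0.671 cm

∂f/∂d_o = (d_i/(d_o+d_i))² = 0.491;  ∂f/∂d_i = (d_o/(d_o+d_i))² = 0.0898
δf = √((∂f/∂d_o · δd_o)² + (∂f/∂d_i · δd_i)²) = √(0.289 + 0.162) = 0.671 cm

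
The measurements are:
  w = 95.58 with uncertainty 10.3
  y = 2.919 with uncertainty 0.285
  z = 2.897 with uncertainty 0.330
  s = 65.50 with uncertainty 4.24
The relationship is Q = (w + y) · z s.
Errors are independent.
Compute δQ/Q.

Let u = w + y = 98.50. δu = √(δw² + δy²) = √(106 + 0.0812) = 10.3, so δu/u = 0.105.
Q is then a monomial in u, z, s:
δQ/Q = √((δu/u)² + (1·δz/z)² + (1·δs/s)²) = √(0.0109 + 0.0130 + 0.00419) = 0.168

0.168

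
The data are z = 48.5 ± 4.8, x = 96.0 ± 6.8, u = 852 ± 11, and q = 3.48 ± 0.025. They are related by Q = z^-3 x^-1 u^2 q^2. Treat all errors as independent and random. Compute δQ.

0.246

Each factor contributes (exponent × relative error)² to (δQ/Q)²:
  (-3·δz/z)² = (-3×0.0990)² = 0.0882;  (-1·δx/x)² = (-1×0.0708)² = 0.00502;  (2·δu/u)² = (2×0.0129)² = 0.000667;  (2·δq/q)² = (2×0.00718)² = 0.000206
δQ/Q = √(0.0940) = 0.307
Q = 0.803, so δQ = 0.307 × 0.803 = 0.246.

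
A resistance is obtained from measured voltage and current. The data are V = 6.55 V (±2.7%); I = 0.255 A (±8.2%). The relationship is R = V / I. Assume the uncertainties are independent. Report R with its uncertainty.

Each factor contributes (exponent × relative error)² to (δR/R)²:
  (1·δV/V)² = (1×0.0270)² = 0.000729;  (-1·δI/I)² = (-1×0.0820)² = 0.00672
δR/R = √(0.00745) = 0.0863
R = 25.7 Ω, so δR = 0.0863 × 25.7 = 2.22 Ω.

25.7 ± 2.22 Ω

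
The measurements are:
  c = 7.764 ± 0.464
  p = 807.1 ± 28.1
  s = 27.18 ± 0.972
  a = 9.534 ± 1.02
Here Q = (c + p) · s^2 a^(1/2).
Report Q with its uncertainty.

Let u = c + p = 814.9. δu = √(δc² + δp²) = √(0.215 + 790) = 28.1, so δu/u = 0.0345.
Q is then a monomial in u, s, a:
δQ/Q = √((δu/u)² + (2·δs/s)² + (½·δa/a)²) = √(0.00119 + 0.00512 + 0.00286) = 0.0957
Q = 1.859e+06, so δQ = 0.0957 × 1.859e+06 = 1.78e+05.

(1.859 ± 0.178) × 10^6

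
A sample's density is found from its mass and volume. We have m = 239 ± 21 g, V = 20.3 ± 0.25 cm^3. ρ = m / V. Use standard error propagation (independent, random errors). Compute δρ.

Products/powers → add relative errors in quadrature, weighted by exponent:
  (1·δm/m)² = (1×0.0879)² = 0.00772;  (-1·δV/V)² = (-1×0.0123)² = 0.000152
δρ/ρ = √(0.00787) = 0.0887
ρ = 11.8 g/cm^3, so δρ = 0.0887 × 11.8 = 1.04 g/cm^3.

1.04 g/cm^3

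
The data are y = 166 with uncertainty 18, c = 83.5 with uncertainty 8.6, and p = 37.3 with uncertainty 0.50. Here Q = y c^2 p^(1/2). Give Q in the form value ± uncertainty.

Q is a product of powers, so relative uncertainties combine in quadrature:
  (1·δy/y)² = (1×0.108)² = 0.0118;  (2·δc/c)² = (2×0.103)² = 0.0424;  (½·δp/p)² = (0.5×0.0134)² = 4.49e-05
δQ/Q = √(0.0542) = 0.233
Q = 7.07e+06, so δQ = 0.233 × 7.07e+06 = 1.65e+06.

(7.07 ± 1.65) × 10^6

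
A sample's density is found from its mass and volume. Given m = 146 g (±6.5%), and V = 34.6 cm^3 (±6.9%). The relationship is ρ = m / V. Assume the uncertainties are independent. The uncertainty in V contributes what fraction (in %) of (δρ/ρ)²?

(δρ/ρ)² = (1·δm/m)² + (-1·δV/V)²
  m term: (1×0.0650)² = 0.00423
  V term: (-1×0.0690)² = 0.00476
Total = 0.00899. Share from V = 0.00476/0.00899 = 0.530.

53.0%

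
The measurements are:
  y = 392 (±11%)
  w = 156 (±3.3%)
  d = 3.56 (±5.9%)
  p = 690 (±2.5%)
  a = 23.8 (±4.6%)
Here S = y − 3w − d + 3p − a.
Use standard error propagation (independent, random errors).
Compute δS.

For a sum/difference, combine absolute errors in quadrature:
  (δy)² = 1860;  (3·δw)² = 239;  (δd)² = 0.0441;  (3·δp)² = 2680;  (δa)² = 1.20
δS = √(4780) = 69.1

69.1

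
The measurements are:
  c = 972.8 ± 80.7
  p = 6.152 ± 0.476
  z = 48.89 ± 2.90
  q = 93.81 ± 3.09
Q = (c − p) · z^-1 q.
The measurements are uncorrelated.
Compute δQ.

Let u = c − p = 966.6. δu = √(δc² + δp²) = √(6510 + 0.227) = 80.7, so δu/u = 0.0835.
Q is then a monomial in u, z, q:
δQ/Q = √((δu/u)² + (-1·δz/z)² + (1·δq/q)²) = √(0.00697 + 0.00352 + 0.00108) = 0.108
Q = 1855, so δQ = 0.108 × 1855 = 200.

200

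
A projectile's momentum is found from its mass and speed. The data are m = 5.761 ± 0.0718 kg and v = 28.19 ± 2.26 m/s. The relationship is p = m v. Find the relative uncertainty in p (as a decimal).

Since p is a product/quotient, work with relative uncertainties:
  (1·δm/m)² = (1×0.0125)² = 0.000155;  (1·δv/v)² = (1×0.0802)² = 0.00643
δp/p = √(0.00658) = 0.0811

0.0811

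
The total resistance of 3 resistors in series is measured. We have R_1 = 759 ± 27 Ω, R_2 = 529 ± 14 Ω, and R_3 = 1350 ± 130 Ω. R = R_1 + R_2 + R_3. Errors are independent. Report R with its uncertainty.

2640 ± 134 Ω

Absolute uncertainties add in quadrature for a linear combination:
  (δR_1)² = 729;  (δR_2)² = 196;  (δR_3)² = 16900
δR = √(17800) = 134 Ω
R = 2640 Ω.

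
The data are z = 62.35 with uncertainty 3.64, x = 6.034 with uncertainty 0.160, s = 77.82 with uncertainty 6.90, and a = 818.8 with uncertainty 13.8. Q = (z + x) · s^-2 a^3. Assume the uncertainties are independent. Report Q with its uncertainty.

Let u = z + x = 68.38. δu = √(δz² + δx²) = √(13.2 + 0.0256) = 3.64, so δu/u = 0.0533.
Q is then a monomial in u, s, a:
δQ/Q = √((δu/u)² + (-2·δs/s)² + (3·δa/a)²) = √(0.00284 + 0.0314 + 0.00256) = 0.192
Q = 6.199e+06, so δQ = 0.192 × 6.199e+06 = 1.19e+06.

(6.199 ± 1.19) × 10^6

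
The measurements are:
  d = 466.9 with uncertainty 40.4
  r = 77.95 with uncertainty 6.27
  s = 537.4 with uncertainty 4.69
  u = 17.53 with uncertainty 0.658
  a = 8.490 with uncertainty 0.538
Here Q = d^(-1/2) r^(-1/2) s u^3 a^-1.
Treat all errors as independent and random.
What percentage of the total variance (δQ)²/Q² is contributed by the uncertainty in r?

7.98%

(δQ/Q)² = (−½·δd/d)² + (−½·δr/r)² + (1·δs/s)² + (3·δu/u)² + (-1·δa/a)²
  d term: (-0.5×0.0865)² = 0.00187
  r term: (-0.5×0.0804)² = 0.00162
  s term: (1×0.00873)² = 7.62e-05
  u term: (3×0.0375)² = 0.0127
  a term: (-1×0.0634)² = 0.00402
Total = 0.0203. Share from r = 0.00162/0.0203 = 0.0798.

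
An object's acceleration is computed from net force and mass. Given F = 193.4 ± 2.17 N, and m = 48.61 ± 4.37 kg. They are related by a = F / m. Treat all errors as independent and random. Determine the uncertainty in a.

0.360 m/s^2

Since a is a product/quotient, work with relative uncertainties:
  (1·δF/F)² = (1×0.0112)² = 0.000126;  (-1·δm/m)² = (-1×0.0899)² = 0.00808
δa/a = √(0.00821) = 0.0906
a = 3.979 m/s^2, so δa = 0.0906 × 3.979 = 0.360 m/s^2.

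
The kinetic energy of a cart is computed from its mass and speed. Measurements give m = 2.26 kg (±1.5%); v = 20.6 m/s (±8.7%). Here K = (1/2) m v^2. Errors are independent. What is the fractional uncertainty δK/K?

For a monomial K ∝ m, v^2, fractional errors add in quadrature:
  (1·δm/m)² = (1×0.0150)² = 0.000225;  (2·δv/v)² = (2×0.0870)² = 0.0303
δK/K = √(0.0305) = 0.175

0.175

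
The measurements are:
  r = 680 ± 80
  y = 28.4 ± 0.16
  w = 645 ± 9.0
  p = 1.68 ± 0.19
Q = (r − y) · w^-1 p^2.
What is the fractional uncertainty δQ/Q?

Let u = r − y = 652. δu = √(δr² + δy²) = √(6400 + 0.0256) = 80.0, so δu/u = 0.123.
Q is then a monomial in u, w, p:
δQ/Q = √((δu/u)² + (-1·δw/w)² + (2·δp/p)²) = √(0.0151 + 0.000195 + 0.0512) = 0.258

0.258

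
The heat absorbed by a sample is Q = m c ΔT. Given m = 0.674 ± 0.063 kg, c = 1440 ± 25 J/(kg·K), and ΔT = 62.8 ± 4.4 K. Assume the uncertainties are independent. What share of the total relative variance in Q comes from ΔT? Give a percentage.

(δQ/Q)² = (1·δm/m)² + (1·δc/c)² + (1·δΔT/ΔT)²
  m term: (1×0.0935)² = 0.00874
  c term: (1×0.0174)² = 0.000301
  ΔT term: (1×0.0701)² = 0.00491
Total = 0.0139. Share from ΔT = 0.00491/0.0139 = 0.352.

35.2%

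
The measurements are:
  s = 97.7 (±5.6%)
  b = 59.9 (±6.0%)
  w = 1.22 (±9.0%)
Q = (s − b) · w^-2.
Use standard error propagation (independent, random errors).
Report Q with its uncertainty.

Let u = s − b = 37.8. δu = √(δs² + δb²) = √(29.9 + 12.9) = 6.55, so δu/u = 0.173.
Q is then a monomial in u, w:
δQ/Q = √((δu/u)² + (-2·δw/w)²) = √(0.0300 + 0.0324) = 0.250
Q = 25.4, so δQ = 0.250 × 25.4 = 6.34.

25.4 ± 6.34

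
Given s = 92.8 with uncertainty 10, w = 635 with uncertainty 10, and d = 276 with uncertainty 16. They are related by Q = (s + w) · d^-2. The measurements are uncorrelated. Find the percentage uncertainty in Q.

11.8%

Let u = s + w = 728. δu = √(δs² + δw²) = √(100 + 100) = 14.1, so δu/u = 0.0194.
Q is then a monomial in u, d:
δQ/Q = √((δu/u)² + (-2·δd/d)²) = √(0.000378 + 0.0134) = 0.118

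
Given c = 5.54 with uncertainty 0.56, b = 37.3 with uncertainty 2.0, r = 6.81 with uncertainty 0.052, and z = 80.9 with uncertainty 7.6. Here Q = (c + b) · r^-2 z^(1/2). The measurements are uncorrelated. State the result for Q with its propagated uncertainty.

8.31 ± 0.575

Let u = c + b = 42.8. δu = √(δc² + δb²) = √(0.314 + 4.00) = 2.08, so δu/u = 0.0485.
Q is then a monomial in u, r, z:
δQ/Q = √((δu/u)² + (-2·δr/r)² + (½·δz/z)²) = √(0.00235 + 0.000233 + 0.00221) = 0.0692
Q = 8.31, so δQ = 0.0692 × 8.31 = 0.575.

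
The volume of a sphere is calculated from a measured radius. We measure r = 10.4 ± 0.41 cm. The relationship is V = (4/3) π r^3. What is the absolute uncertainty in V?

557 cm^3

V ∝ r^3, so δV/V = |3| · δr/r = 3 × 0.0394 = 0.118.
V = 4710 cm^3, so δV = 0.118 × 4710 = 557 cm^3.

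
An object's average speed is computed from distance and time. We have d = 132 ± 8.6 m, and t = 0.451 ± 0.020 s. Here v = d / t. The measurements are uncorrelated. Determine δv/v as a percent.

7.88%

Relative error in a monomial: (δv/v)² = Σ (nᵢ · δxᵢ/xᵢ)².
  (1·δd/d)² = (1×0.0652)² = 0.00424;  (-1·δt/t)² = (-1×0.0443)² = 0.00197
δv/v = √(0.00621) = 0.0788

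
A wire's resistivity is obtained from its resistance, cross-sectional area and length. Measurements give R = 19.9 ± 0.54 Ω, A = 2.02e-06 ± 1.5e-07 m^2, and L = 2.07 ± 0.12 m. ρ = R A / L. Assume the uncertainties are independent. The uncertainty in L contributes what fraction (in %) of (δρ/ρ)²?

35.0%

(δρ/ρ)² = (1·δR/R)² + (1·δA/A)² + (-1·δL/L)²
  R term: (1×0.0271)² = 0.000736
  A term: (1×0.0743)² = 0.00551
  L term: (-1×0.0580)² = 0.00336
Total = 0.00961. Share from L = 0.00336/0.00961 = 0.350.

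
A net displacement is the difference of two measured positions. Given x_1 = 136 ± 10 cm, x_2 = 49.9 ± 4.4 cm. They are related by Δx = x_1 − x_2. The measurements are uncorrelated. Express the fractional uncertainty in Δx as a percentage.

12.7%

Absolute uncertainties add in quadrature for a linear combination:
  (δx_1)² = 100;  (δx_2)² = 19.4
δΔx = √(119) = 10.9 cm
Δx = 86.1 cm, so δΔx/Δx = 10.9/86.1 = 0.127.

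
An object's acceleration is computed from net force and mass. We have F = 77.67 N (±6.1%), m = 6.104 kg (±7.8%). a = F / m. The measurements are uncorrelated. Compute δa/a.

a is a product of powers, so relative uncertainties combine in quadrature:
  (1·δF/F)² = (1×0.0610)² = 0.00372;  (-1·δm/m)² = (-1×0.0780)² = 0.00608
δa/a = √(0.00980) = 0.0990

0.0990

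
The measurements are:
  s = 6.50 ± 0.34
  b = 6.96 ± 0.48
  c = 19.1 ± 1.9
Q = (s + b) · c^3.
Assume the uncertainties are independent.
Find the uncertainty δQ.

28300

Let u = s + b = 13.5. δu = √(δs² + δb²) = √(0.116 + 0.230) = 0.588, so δu/u = 0.0437.
Q is then a monomial in u, c:
δQ/Q = √((δu/u)² + (3·δc/c)²) = √(0.00191 + 0.0891) = 0.302
Q = 93800, so δQ = 0.302 × 93800 = 28300.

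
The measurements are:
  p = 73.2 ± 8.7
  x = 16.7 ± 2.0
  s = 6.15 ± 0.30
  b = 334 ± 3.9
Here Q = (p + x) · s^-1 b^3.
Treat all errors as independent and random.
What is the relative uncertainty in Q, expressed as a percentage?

Let u = p + x = 89.9. δu = √(δp² + δx²) = √(75.7 + 4.00) = 8.93, so δu/u = 0.0993.
Q is then a monomial in u, s, b:
δQ/Q = √((δu/u)² + (-1·δs/s)² + (3·δb/b)²) = √(0.00986 + 0.00238 + 0.00123) = 0.116

11.6%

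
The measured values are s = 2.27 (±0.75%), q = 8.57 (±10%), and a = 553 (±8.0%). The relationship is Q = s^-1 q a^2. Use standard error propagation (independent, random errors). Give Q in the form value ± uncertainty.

Q is a product of powers, so relative uncertainties combine in quadrature:
  (-1·δs/s)² = (-1×0.00750)² = 5.62e-05;  (1·δq/q)² = (1×0.100)² = 0.0100;  (2·δa/a)² = (2×0.0800)² = 0.0256
δQ/Q = √(0.0357) = 0.189
Q = 1.15e+06, so δQ = 0.189 × 1.15e+06 = 2.18e+05.

(1.15 ± 0.218) × 10^6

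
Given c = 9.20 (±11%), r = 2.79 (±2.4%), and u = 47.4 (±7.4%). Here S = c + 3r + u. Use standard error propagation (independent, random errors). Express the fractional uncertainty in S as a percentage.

S is a linear combination, so absolute uncertainties add in quadrature:
  (δc)² = 1.02;  (3·δr)² = 0.0404;  (δu)² = 12.3
δS = √(13.4) = 3.66
S = 65.0, so δS/S = 3.66/65.0 = 0.0563.

5.63%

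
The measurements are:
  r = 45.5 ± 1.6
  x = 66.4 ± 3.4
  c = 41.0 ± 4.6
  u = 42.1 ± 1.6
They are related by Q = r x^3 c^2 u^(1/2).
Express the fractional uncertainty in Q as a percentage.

27.5%

For a monomial Q ∝ r, x^3, c^2, u^(1/2), fractional errors add in quadrature:
  (1·δr/r)² = (1×0.0352)² = 0.00124;  (3·δx/x)² = (3×0.0512)² = 0.0236;  (2·δc/c)² = (2×0.112)² = 0.0504;  (½·δu/u)² = (0.5×0.0380)² = 0.000361
δQ/Q = √(0.0755) = 0.275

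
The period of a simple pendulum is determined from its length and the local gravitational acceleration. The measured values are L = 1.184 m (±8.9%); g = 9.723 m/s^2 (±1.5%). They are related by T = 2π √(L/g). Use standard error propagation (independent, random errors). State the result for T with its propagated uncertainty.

2.193 ± 0.0989 s

Since T is a product/quotient, work with relative uncertainties:
  (½·δL/L)² = (0.5×0.0890)² = 0.00198;  (−½·δg/g)² = (-0.5×0.0150)² = 5.62e-05
δT/T = √(0.00204) = 0.0451
T = 2.193 s, so δT = 0.0451 × 2.193 = 0.0989 s.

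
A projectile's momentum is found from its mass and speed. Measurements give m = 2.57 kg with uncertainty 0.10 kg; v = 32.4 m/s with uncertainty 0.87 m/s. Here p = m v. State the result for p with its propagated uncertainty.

Since p is a product/quotient, work with relative uncertainties:
  (1·δm/m)² = (1×0.0389)² = 0.00151;  (1·δv/v)² = (1×0.0269)² = 0.000721
δp/p = √(0.00224) = 0.0473
p = 83.3 kg·m/s, so δp = 0.0473 × 83.3 = 3.94 kg·m/s.

83.3 ± 3.94 kg·m/s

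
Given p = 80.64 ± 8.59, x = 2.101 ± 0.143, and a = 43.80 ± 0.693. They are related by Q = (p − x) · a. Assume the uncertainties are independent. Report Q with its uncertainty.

Let u = p − x = 78.54. δu = √(δp² + δx²) = √(73.8 + 0.0204) = 8.59, so δu/u = 0.109.
Q is then a monomial in u, a:
δQ/Q = √((δu/u)² + (1·δa/a)²) = √(0.0120 + 0.000250) = 0.111
Q = 3440, so δQ = 0.111 × 3440 = 380.

3440 ± 380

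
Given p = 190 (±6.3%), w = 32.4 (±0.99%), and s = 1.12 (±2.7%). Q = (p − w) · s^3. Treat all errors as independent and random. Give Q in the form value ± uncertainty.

221 ± 24.6

Let u = p − w = 158. δu = √(δp² + δw²) = √(143 + 0.103) = 12.0, so δu/u = 0.0760.
Q is then a monomial in u, s:
δQ/Q = √((δu/u)² + (3·δs/s)²) = √(0.00577 + 0.00656) = 0.111
Q = 221, so δQ = 0.111 × 221 = 24.6.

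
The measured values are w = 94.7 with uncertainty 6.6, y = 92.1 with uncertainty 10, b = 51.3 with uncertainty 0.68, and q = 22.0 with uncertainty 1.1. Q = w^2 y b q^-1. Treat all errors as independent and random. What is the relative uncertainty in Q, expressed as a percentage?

18.4%

Q is a product of powers, so relative uncertainties combine in quadrature:
  (2·δw/w)² = (2×0.0697)² = 0.0194;  (1·δy/y)² = (1×0.109)² = 0.0118;  (1·δb/b)² = (1×0.0133)² = 0.000176;  (-1·δq/q)² = (-1×0.0500)² = 0.00250
δQ/Q = √(0.0339) = 0.184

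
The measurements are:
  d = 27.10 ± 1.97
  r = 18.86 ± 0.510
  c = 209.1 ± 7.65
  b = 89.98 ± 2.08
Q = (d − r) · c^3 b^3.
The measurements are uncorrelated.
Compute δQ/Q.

Let u = d − r = 8.240. δu = √(δd² + δr²) = √(3.88 + 0.260) = 2.03, so δu/u = 0.247.
Q is then a monomial in u, c, b:
δQ/Q = √((δu/u)² + (3·δc/c)² + (3·δb/b)²) = √(0.0610 + 0.0120 + 0.00481) = 0.279

0.279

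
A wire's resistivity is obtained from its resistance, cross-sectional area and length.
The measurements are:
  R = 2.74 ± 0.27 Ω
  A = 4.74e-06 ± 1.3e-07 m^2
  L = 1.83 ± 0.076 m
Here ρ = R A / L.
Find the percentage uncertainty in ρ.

Relative error in a monomial: (δρ/ρ)² = Σ (nᵢ · δxᵢ/xᵢ)².
  (1·δR/R)² = (1×0.0985)² = 0.00971;  (1·δA/A)² = (1×0.0274)² = 0.000752;  (-1·δL/L)² = (-1×0.0415)² = 0.00172
δρ/ρ = √(0.0122) = 0.110

11.0%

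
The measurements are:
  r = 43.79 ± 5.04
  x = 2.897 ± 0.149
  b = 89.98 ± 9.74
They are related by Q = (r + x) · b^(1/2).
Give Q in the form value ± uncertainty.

442.9 ± 53.5

Let u = r + x = 46.69. δu = √(δr² + δx²) = √(25.4 + 0.0222) = 5.04, so δu/u = 0.108.
Q is then a monomial in u, b:
δQ/Q = √((δu/u)² + (½·δb/b)²) = √(0.0117 + 0.00293) = 0.121
Q = 442.9, so δQ = 0.121 × 442.9 = 53.5.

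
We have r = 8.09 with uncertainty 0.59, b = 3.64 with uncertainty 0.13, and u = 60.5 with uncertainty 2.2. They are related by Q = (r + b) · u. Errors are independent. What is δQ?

44.7

Let w = r + b = 11.7. δw = √(δr² + δb²) = √(0.348 + 0.0169) = 0.604, so δw/w = 0.0515.
Q is then a monomial in w, u:
δQ/Q = √((δw/w)² + (1·δu/u)²) = √(0.00265 + 0.00132) = 0.0630
Q = 710, so δQ = 0.0630 × 710 = 44.7.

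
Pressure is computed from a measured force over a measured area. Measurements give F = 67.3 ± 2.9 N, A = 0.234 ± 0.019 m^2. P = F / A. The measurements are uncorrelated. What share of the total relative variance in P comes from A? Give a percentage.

(δP/P)² = (1·δF/F)² + (-1·δA/A)²
  F term: (1×0.0431)² = 0.00186
  A term: (-1×0.0812)² = 0.00659
Total = 0.00845. Share from A = 0.00659/0.00845 = 0.780.

78.0%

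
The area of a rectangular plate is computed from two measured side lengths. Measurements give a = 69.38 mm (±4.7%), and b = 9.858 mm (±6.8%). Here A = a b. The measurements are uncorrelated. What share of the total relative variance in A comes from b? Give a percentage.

(δA/A)² = (1·δa/a)² + (1·δb/b)²
  a term: (1×0.0470)² = 0.00221
  b term: (1×0.0680)² = 0.00462
Total = 0.00683. Share from b = 0.00462/0.00683 = 0.677.

67.7%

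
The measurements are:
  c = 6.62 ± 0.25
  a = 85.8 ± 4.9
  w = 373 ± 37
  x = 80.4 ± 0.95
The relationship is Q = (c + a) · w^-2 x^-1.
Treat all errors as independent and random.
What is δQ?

Let u = c + a = 92.4. δu = √(δc² + δa²) = √(0.0625 + 24.0) = 4.91, so δu/u = 0.0531.
Q is then a monomial in u, w, x:
δQ/Q = √((δu/u)² + (-2·δw/w)² + (-1·δx/x)²) = √(0.00282 + 0.0394 + 0.000140) = 0.206
Q = 8.26e-06, so δQ = 0.206 × 8.26e-06 = 1.7e-06.

1.7e-06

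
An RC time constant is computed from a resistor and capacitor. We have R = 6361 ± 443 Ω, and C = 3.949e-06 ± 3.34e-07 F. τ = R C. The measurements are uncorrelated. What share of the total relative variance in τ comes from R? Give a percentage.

40.4%

(δτ/τ)² = (1·δR/R)² + (1·δC/C)²
  R term: (1×0.0696)² = 0.00485
  C term: (1×0.0846)² = 0.00715
Total = 0.0120. Share from R = 0.00485/0.0120 = 0.404.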